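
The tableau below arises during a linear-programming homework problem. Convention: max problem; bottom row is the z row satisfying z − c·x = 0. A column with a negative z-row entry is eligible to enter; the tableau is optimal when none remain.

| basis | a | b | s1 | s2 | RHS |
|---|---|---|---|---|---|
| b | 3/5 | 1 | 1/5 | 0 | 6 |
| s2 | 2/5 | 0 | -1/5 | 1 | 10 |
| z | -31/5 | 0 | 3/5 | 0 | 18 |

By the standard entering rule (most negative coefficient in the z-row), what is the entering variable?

a

Negative z-row entries: a: -31/5.
The most negative is -31/5 in column a, so a enters.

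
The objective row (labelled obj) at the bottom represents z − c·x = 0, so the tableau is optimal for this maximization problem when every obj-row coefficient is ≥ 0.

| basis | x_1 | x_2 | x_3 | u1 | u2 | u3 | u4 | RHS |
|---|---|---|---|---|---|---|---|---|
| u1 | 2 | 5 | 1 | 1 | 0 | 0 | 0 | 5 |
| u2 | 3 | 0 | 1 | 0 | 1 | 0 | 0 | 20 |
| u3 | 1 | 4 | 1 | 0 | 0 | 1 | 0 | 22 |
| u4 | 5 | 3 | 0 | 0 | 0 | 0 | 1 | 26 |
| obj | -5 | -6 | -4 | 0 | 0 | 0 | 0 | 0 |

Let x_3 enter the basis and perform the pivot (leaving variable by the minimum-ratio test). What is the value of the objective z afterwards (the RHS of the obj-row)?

Ratio test on column x_3 — row 1: 5/1 = 5; row 2: 20/1 = 20; row 3: 22/1 = 22; row 4: entry 0 ≤ 0. Minimum is 5 at row 1 (u1 leaves); pivot element 1.
Pivot on row 1; the obj-row RHS becomes 0 − (-4)·5 = 20.

20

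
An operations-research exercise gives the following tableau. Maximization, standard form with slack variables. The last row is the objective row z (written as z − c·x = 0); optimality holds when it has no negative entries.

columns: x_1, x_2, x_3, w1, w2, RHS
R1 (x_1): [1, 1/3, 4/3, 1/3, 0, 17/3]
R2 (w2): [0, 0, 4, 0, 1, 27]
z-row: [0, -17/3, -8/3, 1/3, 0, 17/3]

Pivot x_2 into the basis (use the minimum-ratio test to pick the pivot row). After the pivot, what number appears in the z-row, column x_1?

17

Ratio test on column x_2 — row 1: (17/3)/(1/3) = 17; row 2: entry 0 ≤ 0. Minimum is 17 at row 1 (x_1 leaves); pivot element 1/3.
Divide row 1 by 1/3; eliminate column x_2 from the other rows.
z-row update in column x_1: 0 − (-17/3)·3 = 17.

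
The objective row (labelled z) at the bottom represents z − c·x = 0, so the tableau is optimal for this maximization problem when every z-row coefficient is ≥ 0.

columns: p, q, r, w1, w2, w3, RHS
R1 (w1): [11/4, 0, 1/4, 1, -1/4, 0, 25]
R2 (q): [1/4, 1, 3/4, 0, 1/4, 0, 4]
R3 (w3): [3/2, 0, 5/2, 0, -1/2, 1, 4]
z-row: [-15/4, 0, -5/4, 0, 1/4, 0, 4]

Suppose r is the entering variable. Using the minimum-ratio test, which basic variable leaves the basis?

w3

Column r entries and ratios — w1: 25/(1/4) = 100; q: 4/(3/4) = 16/3; w3: 4/(5/2) = 8/5.
Smallest ratio is 8/5 in the row of w3, so w3 leaves.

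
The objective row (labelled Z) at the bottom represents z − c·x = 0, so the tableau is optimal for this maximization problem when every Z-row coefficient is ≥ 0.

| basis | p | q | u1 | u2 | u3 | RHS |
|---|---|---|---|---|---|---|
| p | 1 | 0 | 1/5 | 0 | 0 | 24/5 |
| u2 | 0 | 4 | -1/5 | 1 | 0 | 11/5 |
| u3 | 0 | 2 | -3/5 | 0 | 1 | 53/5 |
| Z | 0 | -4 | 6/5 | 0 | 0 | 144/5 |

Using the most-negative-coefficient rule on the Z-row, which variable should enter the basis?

q

Negative Z-row entries: q: -4.
The most negative is -4 in column q, so q enters.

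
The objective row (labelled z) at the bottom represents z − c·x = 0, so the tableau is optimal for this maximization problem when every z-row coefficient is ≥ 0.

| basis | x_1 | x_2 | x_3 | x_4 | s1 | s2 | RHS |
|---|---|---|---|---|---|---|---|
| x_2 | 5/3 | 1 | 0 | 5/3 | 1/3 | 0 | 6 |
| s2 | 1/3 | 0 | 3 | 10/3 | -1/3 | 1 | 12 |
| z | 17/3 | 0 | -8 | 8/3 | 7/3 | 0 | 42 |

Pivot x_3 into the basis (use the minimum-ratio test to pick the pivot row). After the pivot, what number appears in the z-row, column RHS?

74

Ratio test on column x_3 — row 1: entry 0 ≤ 0; row 2: 12/3 = 4. Minimum is 4 at row 2 (s2 leaves); pivot element 3.
Divide row 2 by 3; eliminate column x_3 from the other rows.
z-row update in column RHS: 42 − (-8)·4 = 74.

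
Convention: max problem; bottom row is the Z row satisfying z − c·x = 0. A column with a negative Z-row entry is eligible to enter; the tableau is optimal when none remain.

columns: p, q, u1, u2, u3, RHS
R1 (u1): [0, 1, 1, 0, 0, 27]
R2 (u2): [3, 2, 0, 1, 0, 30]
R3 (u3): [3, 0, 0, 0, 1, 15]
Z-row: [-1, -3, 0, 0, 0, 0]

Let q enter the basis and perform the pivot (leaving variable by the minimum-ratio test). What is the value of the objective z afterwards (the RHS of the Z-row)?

45

Ratio test on column q — row 1: 27/1 = 27; row 2: 30/2 = 15; row 3: entry 0 ≤ 0. Minimum is 15 at row 2 (u2 leaves); pivot element 2.
Pivot on row 2; the Z-row RHS becomes 0 − (-3)·15 = 45.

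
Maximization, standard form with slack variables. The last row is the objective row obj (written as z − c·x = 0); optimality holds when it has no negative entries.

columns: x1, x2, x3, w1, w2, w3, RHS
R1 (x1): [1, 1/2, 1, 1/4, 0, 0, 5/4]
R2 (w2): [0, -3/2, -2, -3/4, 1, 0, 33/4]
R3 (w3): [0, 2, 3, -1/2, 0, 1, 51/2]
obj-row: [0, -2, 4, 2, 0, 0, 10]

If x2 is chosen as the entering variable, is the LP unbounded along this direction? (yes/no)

Column x2 has positive entries in row(s) 1, 3, so the ratio test bounds it — not unbounded.

no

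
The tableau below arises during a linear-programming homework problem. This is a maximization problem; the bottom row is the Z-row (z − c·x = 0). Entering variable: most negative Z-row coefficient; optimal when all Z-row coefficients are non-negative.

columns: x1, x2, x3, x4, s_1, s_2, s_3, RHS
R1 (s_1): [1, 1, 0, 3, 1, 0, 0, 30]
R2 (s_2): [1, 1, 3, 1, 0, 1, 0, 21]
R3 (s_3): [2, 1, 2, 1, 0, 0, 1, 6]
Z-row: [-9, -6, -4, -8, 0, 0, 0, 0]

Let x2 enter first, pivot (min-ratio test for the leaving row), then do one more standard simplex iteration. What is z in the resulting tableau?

48

Ratio test on column x2 — row 1: 30/1 = 30; row 2: 21/1 = 21; row 3: 6/1 = 6. Minimum is 6 at row 3 (s_3 leaves); pivot element 1.
Pivot on row 3; the Z-row RHS becomes 0 − (-6)·6 = 36.
Next entering variable (most negative Z-row entry -2): x4.
Ratio test on column x4 — row 1: 24/2 = 12; row 2: entry 0 ≤ 0; row 3: 6/1 = 6. Minimum is 6 at row 3 (x2 leaves); pivot element 1.
After the second pivot the Z-row RHS is 36 − (-2)·6 = 48.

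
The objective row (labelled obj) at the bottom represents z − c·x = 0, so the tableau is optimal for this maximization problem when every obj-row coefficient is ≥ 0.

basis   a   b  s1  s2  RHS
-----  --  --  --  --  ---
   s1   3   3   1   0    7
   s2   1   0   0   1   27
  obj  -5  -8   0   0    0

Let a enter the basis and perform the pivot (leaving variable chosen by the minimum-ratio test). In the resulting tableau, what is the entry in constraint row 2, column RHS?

Ratio test on column a — row 1: 7/3 = 7/3; row 2: 27/1 = 27. Minimum is 7/3 at row 1 (s1 leaves); pivot element 3.
Divide row 1 by 3; eliminate column a from the other rows.
Row 2 update in column RHS: 27 − 1·(7/3) = 74/3.

74/3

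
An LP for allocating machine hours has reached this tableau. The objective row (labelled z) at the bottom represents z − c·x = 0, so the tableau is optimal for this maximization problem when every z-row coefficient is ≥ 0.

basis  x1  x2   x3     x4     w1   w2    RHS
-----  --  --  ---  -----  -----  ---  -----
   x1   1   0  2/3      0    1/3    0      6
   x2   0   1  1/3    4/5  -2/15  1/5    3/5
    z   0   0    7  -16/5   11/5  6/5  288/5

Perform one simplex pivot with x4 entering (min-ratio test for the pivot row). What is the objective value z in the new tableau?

60

Ratio test on column x4 — row 1: entry 0 ≤ 0; row 2: (3/5)/(4/5) = 3/4. Minimum is 3/4 at row 2 (x2 leaves); pivot element 4/5.
Pivot on row 2; the z-row RHS becomes 288/5 − (-16/5)·(3/4) = 60.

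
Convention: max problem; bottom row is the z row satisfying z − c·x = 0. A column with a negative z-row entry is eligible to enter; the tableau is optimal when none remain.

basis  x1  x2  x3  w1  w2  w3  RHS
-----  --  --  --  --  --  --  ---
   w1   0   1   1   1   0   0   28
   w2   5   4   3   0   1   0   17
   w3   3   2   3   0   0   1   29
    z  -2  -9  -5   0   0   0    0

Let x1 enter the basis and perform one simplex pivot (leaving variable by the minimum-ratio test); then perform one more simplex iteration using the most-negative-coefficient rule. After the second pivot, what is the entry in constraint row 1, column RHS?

95/4

Ratio test on column x1 — row 1: entry 0 ≤ 0; row 2: 17/5 = 17/5; row 3: 29/3 = 29/3. Minimum is 17/5 at row 2 (w2 leaves); pivot element 5.
Divide row 2 by 5; eliminate column x1 from the other rows.
Second iteration: most negative z-row entry is -37/5 in column x2, so x2 enters.
Ratio test on column x2 — row 1: 28/1 = 28; row 2: (17/5)/(4/5) = 17/4; row 3: entry -2/5 ≤ 0. Minimum is 17/4 at row 2 (x1 leaves); pivot element 4/5.
Divide row 2 by 4/5; eliminate column x2 from the other rows.
After both pivots, the entry at constraint row 1, column RHS is 95/4.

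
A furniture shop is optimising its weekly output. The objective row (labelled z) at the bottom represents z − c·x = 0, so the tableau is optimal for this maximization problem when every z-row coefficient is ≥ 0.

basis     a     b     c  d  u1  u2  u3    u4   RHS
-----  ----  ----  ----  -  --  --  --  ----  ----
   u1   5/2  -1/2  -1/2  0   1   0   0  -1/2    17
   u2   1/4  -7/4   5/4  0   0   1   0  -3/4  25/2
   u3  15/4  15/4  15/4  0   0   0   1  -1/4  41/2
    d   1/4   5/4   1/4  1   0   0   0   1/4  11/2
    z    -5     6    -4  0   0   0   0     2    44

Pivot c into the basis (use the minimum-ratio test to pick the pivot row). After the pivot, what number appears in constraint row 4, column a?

0

Ratio test on column c — row 1: entry -1/2 ≤ 0; row 2: (25/2)/(5/4) = 10; row 3: (41/2)/(15/4) = 82/15; row 4: (11/2)/(1/4) = 22. Minimum is 82/15 at row 3 (u3 leaves); pivot element 15/4.
Divide row 3 by 15/4; eliminate column c from the other rows.
Row 4 update in column a: 1/4 − (1/4)·1 = 0.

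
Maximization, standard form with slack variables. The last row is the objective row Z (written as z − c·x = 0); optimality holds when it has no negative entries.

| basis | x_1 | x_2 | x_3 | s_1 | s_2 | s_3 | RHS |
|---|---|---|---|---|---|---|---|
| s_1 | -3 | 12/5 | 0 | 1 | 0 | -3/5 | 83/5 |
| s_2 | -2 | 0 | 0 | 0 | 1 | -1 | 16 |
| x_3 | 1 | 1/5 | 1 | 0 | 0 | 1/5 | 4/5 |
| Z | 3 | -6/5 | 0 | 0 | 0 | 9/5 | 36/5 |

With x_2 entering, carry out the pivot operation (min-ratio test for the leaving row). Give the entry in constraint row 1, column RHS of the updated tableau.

7

Ratio test on column x_2 — row 1: (83/5)/(12/5) = 83/12; row 2: entry 0 ≤ 0; row 3: (4/5)/(1/5) = 4. Minimum is 4 at row 3 (x_3 leaves); pivot element 1/5.
Divide row 3 by 1/5; eliminate column x_2 from the other rows.
Row 1 update in column RHS: 83/5 − (12/5)·4 = 7.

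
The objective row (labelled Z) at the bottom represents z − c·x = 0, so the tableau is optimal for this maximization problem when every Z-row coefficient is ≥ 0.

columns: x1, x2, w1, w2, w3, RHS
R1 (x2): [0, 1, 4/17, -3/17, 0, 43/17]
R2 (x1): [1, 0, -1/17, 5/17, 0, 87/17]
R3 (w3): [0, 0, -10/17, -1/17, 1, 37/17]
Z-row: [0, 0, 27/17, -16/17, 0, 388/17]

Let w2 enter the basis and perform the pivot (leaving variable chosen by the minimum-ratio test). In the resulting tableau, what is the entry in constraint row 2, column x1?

Ratio test on column w2 — row 1: entry -3/17 ≤ 0; row 2: (87/17)/(5/17) = 87/5; row 3: entry -1/17 ≤ 0. Minimum is 87/5 at row 2 (x1 leaves); pivot element 5/17.
Divide row 2 by 5/17; eliminate column w2 from the other rows.
In the new row 2, the x1 entry is the old entry divided by the pivot: 1/(5/17) = 17/5.

17/5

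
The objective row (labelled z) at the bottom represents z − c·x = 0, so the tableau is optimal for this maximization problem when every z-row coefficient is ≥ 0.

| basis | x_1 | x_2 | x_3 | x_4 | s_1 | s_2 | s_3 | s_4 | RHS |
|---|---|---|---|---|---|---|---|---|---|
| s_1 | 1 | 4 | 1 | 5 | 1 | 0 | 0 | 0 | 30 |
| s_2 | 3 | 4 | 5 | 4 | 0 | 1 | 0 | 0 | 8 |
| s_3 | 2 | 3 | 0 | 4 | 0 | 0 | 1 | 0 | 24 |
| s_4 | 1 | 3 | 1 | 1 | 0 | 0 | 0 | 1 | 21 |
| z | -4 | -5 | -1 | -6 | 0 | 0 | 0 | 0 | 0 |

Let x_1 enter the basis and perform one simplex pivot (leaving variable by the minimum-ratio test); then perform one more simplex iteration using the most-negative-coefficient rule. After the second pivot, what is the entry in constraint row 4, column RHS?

Ratio test on column x_1 — row 1: 30/1 = 30; row 2: 8/3 = 8/3; row 3: 24/2 = 12; row 4: 21/1 = 21. Minimum is 8/3 at row 2 (s_2 leaves); pivot element 3.
Divide row 2 by 3; eliminate column x_1 from the other rows.
Second iteration: most negative z-row entry is -2/3 in column x_4, so x_4 enters.
Ratio test on column x_4 — row 1: (82/3)/(11/3) = 82/11; row 2: (8/3)/(4/3) = 2; row 3: (56/3)/(4/3) = 14; row 4: entry -1/3 ≤ 0. Minimum is 2 at row 2 (x_1 leaves); pivot element 4/3.
Divide row 2 by 4/3; eliminate column x_4 from the other rows.
After both pivots, the entry at constraint row 4, column RHS is 19.

19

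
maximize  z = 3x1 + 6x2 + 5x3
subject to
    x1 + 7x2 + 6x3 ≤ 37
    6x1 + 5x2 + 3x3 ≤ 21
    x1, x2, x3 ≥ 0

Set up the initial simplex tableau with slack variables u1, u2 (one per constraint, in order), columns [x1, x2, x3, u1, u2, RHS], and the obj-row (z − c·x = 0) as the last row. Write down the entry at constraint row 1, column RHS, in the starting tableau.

The RHS of constraint 1 is b_1 = 37.

37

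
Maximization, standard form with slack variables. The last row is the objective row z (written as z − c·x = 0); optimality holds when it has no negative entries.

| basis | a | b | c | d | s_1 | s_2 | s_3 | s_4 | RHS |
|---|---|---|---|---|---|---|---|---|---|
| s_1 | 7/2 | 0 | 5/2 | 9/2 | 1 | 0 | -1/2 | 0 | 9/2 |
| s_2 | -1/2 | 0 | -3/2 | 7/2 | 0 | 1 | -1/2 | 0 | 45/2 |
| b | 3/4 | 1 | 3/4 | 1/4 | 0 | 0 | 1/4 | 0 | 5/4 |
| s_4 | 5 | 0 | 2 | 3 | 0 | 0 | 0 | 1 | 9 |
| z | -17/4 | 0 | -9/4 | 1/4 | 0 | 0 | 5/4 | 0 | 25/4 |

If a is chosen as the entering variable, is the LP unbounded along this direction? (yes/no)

no

Column a has positive entries in row(s) 1, 3, 4, so the ratio test bounds it — not unbounded.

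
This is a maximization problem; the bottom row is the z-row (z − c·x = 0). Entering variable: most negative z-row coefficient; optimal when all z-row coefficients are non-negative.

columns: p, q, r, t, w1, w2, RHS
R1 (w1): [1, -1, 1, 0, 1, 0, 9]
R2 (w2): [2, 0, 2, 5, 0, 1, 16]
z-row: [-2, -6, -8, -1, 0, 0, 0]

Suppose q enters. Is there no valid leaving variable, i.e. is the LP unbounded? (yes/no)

Every constraint-row entry in column q is ≤ 0, so increasing q is unbounded.

yes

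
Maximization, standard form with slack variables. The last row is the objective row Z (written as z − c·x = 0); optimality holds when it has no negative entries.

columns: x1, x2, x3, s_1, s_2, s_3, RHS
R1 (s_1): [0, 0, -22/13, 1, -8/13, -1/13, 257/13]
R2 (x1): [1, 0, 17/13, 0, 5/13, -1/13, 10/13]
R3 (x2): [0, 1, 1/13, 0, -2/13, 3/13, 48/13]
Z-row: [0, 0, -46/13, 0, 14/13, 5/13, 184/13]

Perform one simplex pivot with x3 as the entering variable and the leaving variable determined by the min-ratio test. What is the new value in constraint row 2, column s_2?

5/17

Ratio test on column x3 — row 1: entry -22/13 ≤ 0; row 2: (10/13)/(17/13) = 10/17; row 3: (48/13)/(1/13) = 48. Minimum is 10/17 at row 2 (x1 leaves); pivot element 17/13.
Divide row 2 by 17/13; eliminate column x3 from the other rows.
In the new row 2, the s_2 entry is the old entry divided by the pivot: (5/13)/(17/13) = 5/17.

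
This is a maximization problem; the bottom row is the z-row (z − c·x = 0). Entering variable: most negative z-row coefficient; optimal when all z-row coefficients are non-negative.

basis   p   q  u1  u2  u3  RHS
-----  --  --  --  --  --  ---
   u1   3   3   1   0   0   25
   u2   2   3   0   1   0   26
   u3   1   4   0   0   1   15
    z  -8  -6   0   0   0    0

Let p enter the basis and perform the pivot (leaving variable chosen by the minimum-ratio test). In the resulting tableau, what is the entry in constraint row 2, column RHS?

28/3

Ratio test on column p — row 1: 25/3 = 25/3; row 2: 26/2 = 13; row 3: 15/1 = 15. Minimum is 25/3 at row 1 (u1 leaves); pivot element 3.
Divide row 1 by 3; eliminate column p from the other rows.
Row 2 update in column RHS: 26 − 2·(25/3) = 28/3.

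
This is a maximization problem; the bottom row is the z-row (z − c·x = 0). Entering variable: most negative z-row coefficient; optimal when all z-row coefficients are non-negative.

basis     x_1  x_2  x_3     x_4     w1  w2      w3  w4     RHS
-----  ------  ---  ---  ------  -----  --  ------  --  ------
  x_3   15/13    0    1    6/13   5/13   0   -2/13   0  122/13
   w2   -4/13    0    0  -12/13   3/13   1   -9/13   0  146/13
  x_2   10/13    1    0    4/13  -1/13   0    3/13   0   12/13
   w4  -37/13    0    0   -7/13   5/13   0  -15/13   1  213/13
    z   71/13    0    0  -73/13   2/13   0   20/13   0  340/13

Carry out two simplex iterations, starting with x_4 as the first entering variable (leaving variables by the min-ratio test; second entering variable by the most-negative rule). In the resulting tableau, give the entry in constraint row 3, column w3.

1/2

Ratio test on column x_4 — row 1: (122/13)/(6/13) = 61/3; row 2: entry -12/13 ≤ 0; row 3: (12/13)/(4/13) = 3; row 4: entry -7/13 ≤ 0. Minimum is 3 at row 3 (x_2 leaves); pivot element 4/13.
Divide row 3 by 4/13; eliminate column x_4 from the other rows.
Second iteration: most negative z-row entry is -5/4 in column w1, so w1 enters.
Ratio test on column w1 — row 1: 8/(1/2) = 16; row 2: entry 0 ≤ 0; row 3: entry -1/4 ≤ 0; row 4: 18/(1/4) = 72. Minimum is 16 at row 1 (x_3 leaves); pivot element 1/2.
Divide row 1 by 1/2; eliminate column w1 from the other rows.
After both pivots, the entry at constraint row 3, column w3 is 1/2.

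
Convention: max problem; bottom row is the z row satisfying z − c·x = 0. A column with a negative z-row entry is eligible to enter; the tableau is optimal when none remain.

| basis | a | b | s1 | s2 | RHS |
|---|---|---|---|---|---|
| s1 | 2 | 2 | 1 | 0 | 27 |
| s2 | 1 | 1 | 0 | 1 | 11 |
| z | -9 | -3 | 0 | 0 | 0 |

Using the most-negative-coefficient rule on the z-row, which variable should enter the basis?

Negative z-row entries: a: -9, b: -3.
The most negative is -9 in column a, so a enters.

a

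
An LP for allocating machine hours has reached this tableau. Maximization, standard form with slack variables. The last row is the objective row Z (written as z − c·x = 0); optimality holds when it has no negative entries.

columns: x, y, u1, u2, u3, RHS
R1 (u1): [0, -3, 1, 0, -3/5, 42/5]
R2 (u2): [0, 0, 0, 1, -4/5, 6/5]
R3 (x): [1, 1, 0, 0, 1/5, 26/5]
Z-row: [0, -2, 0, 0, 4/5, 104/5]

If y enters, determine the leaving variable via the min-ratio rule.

x

Column y entries and ratios — u1: -3 ≤ 0, skip; u2: 0 ≤ 0, skip; x: (26/5)/1 = 26/5.
Smallest ratio is 26/5 in the row of x, so x leaves.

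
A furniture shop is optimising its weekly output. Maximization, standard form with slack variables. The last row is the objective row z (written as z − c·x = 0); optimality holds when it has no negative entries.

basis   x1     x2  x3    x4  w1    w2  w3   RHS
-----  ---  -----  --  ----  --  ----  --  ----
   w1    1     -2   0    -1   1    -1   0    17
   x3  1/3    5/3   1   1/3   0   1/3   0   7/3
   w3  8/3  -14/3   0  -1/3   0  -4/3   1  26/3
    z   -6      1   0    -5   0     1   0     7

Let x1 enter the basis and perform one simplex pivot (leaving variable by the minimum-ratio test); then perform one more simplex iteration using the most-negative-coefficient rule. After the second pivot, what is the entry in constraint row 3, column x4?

1/6

Ratio test on column x1 — row 1: 17/1 = 17; row 2: (7/3)/(1/3) = 7; row 3: (26/3)/(8/3) = 13/4. Minimum is 13/4 at row 3 (w3 leaves); pivot element 8/3.
Divide row 3 by 8/3; eliminate column x1 from the other rows.
Second iteration: most negative z-row entry is -19/2 in column x2, so x2 enters.
Ratio test on column x2 — row 1: entry -1/4 ≤ 0; row 2: (5/4)/(9/4) = 5/9; row 3: entry -7/4 ≤ 0. Minimum is 5/9 at row 2 (x3 leaves); pivot element 9/4.
Divide row 2 by 9/4; eliminate column x2 from the other rows.
After both pivots, the entry at constraint row 3, column x4 is 1/6.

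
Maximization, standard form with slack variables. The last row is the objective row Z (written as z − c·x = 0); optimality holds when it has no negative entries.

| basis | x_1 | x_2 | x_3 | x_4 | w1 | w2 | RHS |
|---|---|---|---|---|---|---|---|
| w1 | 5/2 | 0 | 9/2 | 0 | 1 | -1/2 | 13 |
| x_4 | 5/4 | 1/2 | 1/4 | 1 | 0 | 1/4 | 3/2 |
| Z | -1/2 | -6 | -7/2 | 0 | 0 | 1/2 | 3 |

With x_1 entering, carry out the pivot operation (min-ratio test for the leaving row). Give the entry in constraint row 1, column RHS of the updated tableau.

10

Ratio test on column x_1 — row 1: 13/(5/2) = 26/5; row 2: (3/2)/(5/4) = 6/5. Minimum is 6/5 at row 2 (x_4 leaves); pivot element 5/4.
Divide row 2 by 5/4; eliminate column x_1 from the other rows.
Row 1 update in column RHS: 13 − (5/2)·(6/5) = 10.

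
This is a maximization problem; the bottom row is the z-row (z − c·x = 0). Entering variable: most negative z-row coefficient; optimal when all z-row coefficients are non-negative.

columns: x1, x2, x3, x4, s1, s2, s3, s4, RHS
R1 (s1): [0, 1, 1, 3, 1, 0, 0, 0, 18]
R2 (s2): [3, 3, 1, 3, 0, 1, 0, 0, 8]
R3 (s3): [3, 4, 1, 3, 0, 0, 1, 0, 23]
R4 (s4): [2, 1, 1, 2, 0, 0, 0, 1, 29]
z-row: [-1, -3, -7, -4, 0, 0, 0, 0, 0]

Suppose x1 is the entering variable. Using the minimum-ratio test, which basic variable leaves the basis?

s2

Column x1 entries and ratios — s1: 0 ≤ 0, skip; s2: 8/3 = 8/3; s3: 23/3 = 23/3; s4: 29/2 = 29/2.
Smallest ratio is 8/3 in the row of s2, so s2 leaves.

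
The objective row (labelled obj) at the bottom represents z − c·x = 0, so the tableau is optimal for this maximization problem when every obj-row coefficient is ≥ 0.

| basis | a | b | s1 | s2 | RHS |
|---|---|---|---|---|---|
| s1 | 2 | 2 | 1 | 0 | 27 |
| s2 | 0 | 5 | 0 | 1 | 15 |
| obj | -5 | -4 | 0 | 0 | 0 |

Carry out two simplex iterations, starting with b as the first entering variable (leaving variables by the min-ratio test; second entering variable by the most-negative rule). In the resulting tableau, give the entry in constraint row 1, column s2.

-1/5

Ratio test on column b — row 1: 27/2 = 27/2; row 2: 15/5 = 3. Minimum is 3 at row 2 (s2 leaves); pivot element 5.
Divide row 2 by 5; eliminate column b from the other rows.
Second iteration: most negative obj-row entry is -5 in column a, so a enters.
Ratio test on column a — row 1: 21/2 = 21/2; row 2: entry 0 ≤ 0. Minimum is 21/2 at row 1 (s1 leaves); pivot element 2.
Divide row 1 by 2; eliminate column a from the other rows.
After both pivots, the entry at constraint row 1, column s2 is -1/5.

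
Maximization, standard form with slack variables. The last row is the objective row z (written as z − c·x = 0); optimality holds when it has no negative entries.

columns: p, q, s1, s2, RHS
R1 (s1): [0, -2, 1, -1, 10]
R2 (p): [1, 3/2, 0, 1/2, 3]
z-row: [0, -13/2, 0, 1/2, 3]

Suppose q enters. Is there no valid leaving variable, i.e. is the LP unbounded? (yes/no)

Column q has positive entries in row(s) 2, so the ratio test bounds it — not unbounded.

no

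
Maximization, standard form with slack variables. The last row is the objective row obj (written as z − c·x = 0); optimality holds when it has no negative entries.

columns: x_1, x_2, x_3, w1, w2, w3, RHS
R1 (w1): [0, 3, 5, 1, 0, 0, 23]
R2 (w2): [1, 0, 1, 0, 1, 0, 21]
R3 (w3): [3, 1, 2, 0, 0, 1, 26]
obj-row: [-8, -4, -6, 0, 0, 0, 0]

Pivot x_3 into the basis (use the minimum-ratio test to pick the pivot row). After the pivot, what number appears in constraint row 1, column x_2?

3/5

Ratio test on column x_3 — row 1: 23/5 = 23/5; row 2: 21/1 = 21; row 3: 26/2 = 13. Minimum is 23/5 at row 1 (w1 leaves); pivot element 5.
Divide row 1 by 5; eliminate column x_3 from the other rows.
In the new row 1, the x_2 entry is the old entry divided by the pivot: 3/5 = 3/5.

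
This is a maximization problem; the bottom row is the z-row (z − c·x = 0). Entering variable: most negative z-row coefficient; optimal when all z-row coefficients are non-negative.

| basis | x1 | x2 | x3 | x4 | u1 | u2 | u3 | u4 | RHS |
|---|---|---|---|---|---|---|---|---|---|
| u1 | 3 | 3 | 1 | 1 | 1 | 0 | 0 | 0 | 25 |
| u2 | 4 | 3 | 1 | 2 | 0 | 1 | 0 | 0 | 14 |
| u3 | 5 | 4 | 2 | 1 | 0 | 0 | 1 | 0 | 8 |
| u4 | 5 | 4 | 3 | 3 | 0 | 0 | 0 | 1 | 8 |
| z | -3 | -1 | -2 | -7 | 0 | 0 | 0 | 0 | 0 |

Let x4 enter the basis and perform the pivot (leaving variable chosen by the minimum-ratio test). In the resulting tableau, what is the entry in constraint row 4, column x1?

5/3

Ratio test on column x4 — row 1: 25/1 = 25; row 2: 14/2 = 7; row 3: 8/1 = 8; row 4: 8/3 = 8/3. Minimum is 8/3 at row 4 (u4 leaves); pivot element 3.
Divide row 4 by 3; eliminate column x4 from the other rows.
In the new row 4, the x1 entry is the old entry divided by the pivot: 5/3 = 5/3.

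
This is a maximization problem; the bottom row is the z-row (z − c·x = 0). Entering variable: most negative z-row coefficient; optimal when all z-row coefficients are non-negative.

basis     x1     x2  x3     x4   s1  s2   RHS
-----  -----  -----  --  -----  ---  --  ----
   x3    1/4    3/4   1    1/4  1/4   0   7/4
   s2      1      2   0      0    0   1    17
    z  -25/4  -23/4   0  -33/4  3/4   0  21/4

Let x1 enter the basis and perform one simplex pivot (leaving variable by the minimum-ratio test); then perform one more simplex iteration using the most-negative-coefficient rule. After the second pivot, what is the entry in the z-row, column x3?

Ratio test on column x1 — row 1: (7/4)/(1/4) = 7; row 2: 17/1 = 17. Minimum is 7 at row 1 (x3 leaves); pivot element 1/4.
Divide row 1 by 1/4; eliminate column x1 from the other rows.
Second iteration: most negative z-row entry is -2 in column x4, so x4 enters.
Ratio test on column x4 — row 1: 7/1 = 7; row 2: entry -1 ≤ 0. Minimum is 7 at row 1 (x1 leaves); pivot element 1.
Divide row 1 by 1; eliminate column x4 from the other rows.
After both pivots, the entry at the z-row, column x3 is 33.

33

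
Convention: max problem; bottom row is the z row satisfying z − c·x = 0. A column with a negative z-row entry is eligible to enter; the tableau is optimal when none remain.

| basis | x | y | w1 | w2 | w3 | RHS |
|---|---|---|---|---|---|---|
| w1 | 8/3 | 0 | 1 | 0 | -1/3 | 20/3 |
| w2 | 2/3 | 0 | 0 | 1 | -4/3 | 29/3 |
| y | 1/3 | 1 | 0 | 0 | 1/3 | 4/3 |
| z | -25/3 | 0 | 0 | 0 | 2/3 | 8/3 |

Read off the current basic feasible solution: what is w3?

w3 is not in the basis, so in the current basic feasible solution w3 = 0.

0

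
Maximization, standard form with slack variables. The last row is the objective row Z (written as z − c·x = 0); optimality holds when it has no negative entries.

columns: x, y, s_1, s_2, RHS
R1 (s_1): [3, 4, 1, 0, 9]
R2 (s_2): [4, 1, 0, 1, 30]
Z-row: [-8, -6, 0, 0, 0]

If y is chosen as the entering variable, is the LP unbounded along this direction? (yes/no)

Column y has positive entries in row(s) 1, 2, so the ratio test bounds it — not unbounded.

no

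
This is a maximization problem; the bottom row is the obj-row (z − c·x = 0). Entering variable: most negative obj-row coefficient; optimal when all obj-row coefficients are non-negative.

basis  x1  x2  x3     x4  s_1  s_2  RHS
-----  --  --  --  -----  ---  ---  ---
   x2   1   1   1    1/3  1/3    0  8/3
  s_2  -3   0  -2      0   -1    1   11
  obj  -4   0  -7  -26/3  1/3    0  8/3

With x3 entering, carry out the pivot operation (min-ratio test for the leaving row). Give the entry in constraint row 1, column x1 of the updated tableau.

1

Ratio test on column x3 — row 1: (8/3)/1 = 8/3; row 2: entry -2 ≤ 0. Minimum is 8/3 at row 1 (x2 leaves); pivot element 1.
Divide row 1 by 1; eliminate column x3 from the other rows.
In the new row 1, the x1 entry is the old entry divided by the pivot: 1/1 = 1.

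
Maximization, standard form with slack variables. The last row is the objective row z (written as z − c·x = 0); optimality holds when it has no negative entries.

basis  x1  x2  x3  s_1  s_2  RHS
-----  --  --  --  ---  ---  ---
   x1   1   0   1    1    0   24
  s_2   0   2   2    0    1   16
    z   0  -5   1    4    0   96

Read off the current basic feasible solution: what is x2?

0

x2 is not in the basis, so in the current basic feasible solution x2 = 0.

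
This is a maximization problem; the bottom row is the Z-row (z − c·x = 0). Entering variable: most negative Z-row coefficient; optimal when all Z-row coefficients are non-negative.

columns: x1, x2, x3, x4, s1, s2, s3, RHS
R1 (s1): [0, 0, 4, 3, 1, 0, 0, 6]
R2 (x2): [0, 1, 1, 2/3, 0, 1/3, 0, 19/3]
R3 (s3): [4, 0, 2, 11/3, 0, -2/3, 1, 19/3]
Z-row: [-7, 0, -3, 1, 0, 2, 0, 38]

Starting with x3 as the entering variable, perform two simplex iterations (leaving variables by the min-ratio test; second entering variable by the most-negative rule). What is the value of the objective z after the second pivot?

Ratio test on column x3 — row 1: 6/4 = 3/2; row 2: (19/3)/1 = 19/3; row 3: (19/3)/2 = 19/6. Minimum is 3/2 at row 1 (s1 leaves); pivot element 4.
Pivot on row 1; the Z-row RHS becomes 38 − (-3)·(3/2) = 85/2.
Next entering variable (most negative Z-row entry -7): x1.
Ratio test on column x1 — row 1: entry 0 ≤ 0; row 2: entry 0 ≤ 0; row 3: (10/3)/4 = 5/6. Minimum is 5/6 at row 3 (s3 leaves); pivot element 4.
After the second pivot the Z-row RHS is 85/2 − (-7)·(5/6) = 145/3.

145/3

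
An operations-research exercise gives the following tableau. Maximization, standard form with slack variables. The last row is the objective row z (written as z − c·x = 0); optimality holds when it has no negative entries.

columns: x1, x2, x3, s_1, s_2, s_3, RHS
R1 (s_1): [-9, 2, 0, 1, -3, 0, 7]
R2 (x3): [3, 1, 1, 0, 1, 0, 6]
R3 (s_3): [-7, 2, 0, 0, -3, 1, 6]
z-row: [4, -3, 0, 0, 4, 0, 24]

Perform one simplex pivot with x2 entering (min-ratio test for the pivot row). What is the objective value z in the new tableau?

33

Ratio test on column x2 — row 1: 7/2 = 7/2; row 2: 6/1 = 6; row 3: 6/2 = 3. Minimum is 3 at row 3 (s_3 leaves); pivot element 2.
Pivot on row 3; the z-row RHS becomes 24 − (-3)·3 = 33.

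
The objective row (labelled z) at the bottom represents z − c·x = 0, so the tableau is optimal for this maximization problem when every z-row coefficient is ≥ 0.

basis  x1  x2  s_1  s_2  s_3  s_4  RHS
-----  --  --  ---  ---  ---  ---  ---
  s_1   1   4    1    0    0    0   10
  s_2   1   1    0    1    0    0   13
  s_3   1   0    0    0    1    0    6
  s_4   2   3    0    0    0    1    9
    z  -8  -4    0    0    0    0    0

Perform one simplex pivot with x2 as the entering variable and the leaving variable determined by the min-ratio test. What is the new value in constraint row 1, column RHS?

5/2

Ratio test on column x2 — row 1: 10/4 = 5/2; row 2: 13/1 = 13; row 3: entry 0 ≤ 0; row 4: 9/3 = 3. Minimum is 5/2 at row 1 (s_1 leaves); pivot element 4.
Divide row 1 by 4; eliminate column x2 from the other rows.
In the new row 1, the RHS entry is the old entry divided by the pivot: 10/4 = 5/2.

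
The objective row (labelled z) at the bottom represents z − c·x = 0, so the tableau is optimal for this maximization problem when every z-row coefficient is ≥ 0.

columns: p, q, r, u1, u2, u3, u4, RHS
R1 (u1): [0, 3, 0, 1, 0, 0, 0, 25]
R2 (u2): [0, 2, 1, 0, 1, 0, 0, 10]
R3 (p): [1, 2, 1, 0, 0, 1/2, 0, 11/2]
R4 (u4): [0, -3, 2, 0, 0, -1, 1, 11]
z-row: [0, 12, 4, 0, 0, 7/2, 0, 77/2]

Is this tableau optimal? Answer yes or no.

Every z-row coefficient is ≥ 0, so the tableau is optimal.

yes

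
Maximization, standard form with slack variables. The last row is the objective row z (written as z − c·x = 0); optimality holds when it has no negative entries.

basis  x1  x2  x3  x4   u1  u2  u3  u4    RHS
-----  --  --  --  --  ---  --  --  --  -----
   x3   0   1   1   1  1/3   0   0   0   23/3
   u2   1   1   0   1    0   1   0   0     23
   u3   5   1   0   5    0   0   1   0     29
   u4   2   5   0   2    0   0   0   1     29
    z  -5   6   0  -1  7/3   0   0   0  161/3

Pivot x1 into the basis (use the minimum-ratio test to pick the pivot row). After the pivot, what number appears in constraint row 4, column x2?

23/5

Ratio test on column x1 — row 1: entry 0 ≤ 0; row 2: 23/1 = 23; row 3: 29/5 = 29/5; row 4: 29/2 = 29/2. Minimum is 29/5 at row 3 (u3 leaves); pivot element 5.
Divide row 3 by 5; eliminate column x1 from the other rows.
Row 4 update in column x2: 5 − 2·(1/5) = 23/5.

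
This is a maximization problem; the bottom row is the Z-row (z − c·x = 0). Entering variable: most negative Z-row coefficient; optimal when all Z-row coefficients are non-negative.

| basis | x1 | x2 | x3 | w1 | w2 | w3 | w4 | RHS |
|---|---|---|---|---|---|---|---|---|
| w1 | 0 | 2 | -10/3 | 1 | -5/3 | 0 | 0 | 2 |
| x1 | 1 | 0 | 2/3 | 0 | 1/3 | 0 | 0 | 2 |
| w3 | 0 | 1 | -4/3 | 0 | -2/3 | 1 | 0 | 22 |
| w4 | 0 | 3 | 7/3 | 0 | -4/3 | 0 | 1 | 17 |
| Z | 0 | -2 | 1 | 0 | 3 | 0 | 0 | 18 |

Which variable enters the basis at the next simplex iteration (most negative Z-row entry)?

Negative Z-row entries: x2: -2.
The most negative is -2 in column x2, so x2 enters.

x2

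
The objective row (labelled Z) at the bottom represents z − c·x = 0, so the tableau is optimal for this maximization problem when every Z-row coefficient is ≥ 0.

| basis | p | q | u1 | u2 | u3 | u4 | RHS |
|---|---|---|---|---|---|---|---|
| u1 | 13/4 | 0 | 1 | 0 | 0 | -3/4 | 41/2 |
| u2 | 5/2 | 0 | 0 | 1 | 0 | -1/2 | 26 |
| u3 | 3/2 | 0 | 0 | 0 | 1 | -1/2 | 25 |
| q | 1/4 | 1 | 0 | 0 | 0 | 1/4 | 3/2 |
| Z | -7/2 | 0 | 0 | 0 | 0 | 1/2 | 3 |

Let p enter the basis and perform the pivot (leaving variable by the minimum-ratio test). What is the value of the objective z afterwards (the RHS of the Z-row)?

24

Ratio test on column p — row 1: (41/2)/(13/4) = 82/13; row 2: 26/(5/2) = 52/5; row 3: 25/(3/2) = 50/3; row 4: (3/2)/(1/4) = 6. Minimum is 6 at row 4 (q leaves); pivot element 1/4.
Pivot on row 4; the Z-row RHS becomes 3 − (-7/2)·6 = 24.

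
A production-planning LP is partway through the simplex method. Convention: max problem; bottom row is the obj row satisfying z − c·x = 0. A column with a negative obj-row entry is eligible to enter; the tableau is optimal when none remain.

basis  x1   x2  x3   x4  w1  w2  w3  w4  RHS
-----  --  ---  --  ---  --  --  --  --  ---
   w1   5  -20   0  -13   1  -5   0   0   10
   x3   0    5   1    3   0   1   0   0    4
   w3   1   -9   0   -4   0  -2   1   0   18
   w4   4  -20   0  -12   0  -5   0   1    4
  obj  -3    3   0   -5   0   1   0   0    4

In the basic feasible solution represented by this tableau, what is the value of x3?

4

x3 is basic (row 2); its value is the RHS of that row, 4.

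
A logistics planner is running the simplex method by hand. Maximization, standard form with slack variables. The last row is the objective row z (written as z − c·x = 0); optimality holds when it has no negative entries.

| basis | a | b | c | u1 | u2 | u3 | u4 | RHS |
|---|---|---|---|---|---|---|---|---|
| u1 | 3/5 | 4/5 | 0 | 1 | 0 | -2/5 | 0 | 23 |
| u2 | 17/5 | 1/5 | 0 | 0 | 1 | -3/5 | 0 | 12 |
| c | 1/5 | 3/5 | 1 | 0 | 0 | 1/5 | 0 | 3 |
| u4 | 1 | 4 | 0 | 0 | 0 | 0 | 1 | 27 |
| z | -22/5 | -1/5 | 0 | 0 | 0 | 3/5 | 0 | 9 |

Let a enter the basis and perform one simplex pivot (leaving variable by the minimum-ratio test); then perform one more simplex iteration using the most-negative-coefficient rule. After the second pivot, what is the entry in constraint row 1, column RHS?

Ratio test on column a — row 1: 23/(3/5) = 115/3; row 2: 12/(17/5) = 60/17; row 3: 3/(1/5) = 15; row 4: 27/1 = 27. Minimum is 60/17 at row 2 (u2 leaves); pivot element 17/5.
Divide row 2 by 17/5; eliminate column a from the other rows.
Second iteration: most negative z-row entry is -3/17 in column u3, so u3 enters.
Ratio test on column u3 — row 1: entry -5/17 ≤ 0; row 2: entry -3/17 ≤ 0; row 3: (39/17)/(4/17) = 39/4; row 4: (399/17)/(3/17) = 133. Minimum is 39/4 at row 3 (c leaves); pivot element 4/17.
Divide row 3 by 4/17; eliminate column u3 from the other rows.
After both pivots, the entry at constraint row 1, column RHS is 95/4.

95/4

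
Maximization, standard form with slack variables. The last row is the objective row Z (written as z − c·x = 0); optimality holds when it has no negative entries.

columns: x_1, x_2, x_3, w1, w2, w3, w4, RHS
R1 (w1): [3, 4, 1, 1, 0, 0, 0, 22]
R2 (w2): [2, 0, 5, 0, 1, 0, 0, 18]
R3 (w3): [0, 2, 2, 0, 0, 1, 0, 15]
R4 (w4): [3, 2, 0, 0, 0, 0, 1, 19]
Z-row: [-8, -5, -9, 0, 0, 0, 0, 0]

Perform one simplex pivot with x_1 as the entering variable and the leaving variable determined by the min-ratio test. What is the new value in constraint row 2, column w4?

Ratio test on column x_1 — row 1: 22/3 = 22/3; row 2: 18/2 = 9; row 3: entry 0 ≤ 0; row 4: 19/3 = 19/3. Minimum is 19/3 at row 4 (w4 leaves); pivot element 3.
Divide row 4 by 3; eliminate column x_1 from the other rows.
Row 2 update in column w4: 0 − 2·(1/3) = -2/3.

-2/3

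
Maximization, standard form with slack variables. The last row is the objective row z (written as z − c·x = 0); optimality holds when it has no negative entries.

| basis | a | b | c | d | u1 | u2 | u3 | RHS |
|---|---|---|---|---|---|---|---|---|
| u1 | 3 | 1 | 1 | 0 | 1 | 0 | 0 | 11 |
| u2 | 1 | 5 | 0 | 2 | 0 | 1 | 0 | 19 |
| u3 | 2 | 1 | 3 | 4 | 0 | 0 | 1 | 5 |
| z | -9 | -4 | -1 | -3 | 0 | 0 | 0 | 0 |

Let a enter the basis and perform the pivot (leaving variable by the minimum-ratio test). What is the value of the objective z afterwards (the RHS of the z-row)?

45/2

Ratio test on column a — row 1: 11/3 = 11/3; row 2: 19/1 = 19; row 3: 5/2 = 5/2. Minimum is 5/2 at row 3 (u3 leaves); pivot element 2.
Pivot on row 3; the z-row RHS becomes 0 − (-9)·(5/2) = 45/2.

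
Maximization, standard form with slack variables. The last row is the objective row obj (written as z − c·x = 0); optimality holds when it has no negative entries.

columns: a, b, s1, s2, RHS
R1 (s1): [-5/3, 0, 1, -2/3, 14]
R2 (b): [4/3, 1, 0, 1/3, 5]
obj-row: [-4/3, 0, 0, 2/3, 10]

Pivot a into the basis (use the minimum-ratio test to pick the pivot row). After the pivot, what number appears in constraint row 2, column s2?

Ratio test on column a — row 1: entry -5/3 ≤ 0; row 2: 5/(4/3) = 15/4. Minimum is 15/4 at row 2 (b leaves); pivot element 4/3.
Divide row 2 by 4/3; eliminate column a from the other rows.
In the new row 2, the s2 entry is the old entry divided by the pivot: (1/3)/(4/3) = 1/4.

1/4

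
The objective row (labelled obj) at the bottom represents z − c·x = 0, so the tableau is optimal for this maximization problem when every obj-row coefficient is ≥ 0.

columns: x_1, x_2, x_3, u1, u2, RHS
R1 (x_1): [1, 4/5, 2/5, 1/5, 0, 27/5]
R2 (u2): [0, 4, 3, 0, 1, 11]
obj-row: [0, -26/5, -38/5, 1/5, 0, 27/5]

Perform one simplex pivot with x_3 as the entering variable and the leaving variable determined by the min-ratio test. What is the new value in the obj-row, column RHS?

Ratio test on column x_3 — row 1: (27/5)/(2/5) = 27/2; row 2: 11/3 = 11/3. Minimum is 11/3 at row 2 (u2 leaves); pivot element 3.
Divide row 2 by 3; eliminate column x_3 from the other rows.
obj-row update in column RHS: 27/5 − (-38/5)·(11/3) = 499/15.

499/15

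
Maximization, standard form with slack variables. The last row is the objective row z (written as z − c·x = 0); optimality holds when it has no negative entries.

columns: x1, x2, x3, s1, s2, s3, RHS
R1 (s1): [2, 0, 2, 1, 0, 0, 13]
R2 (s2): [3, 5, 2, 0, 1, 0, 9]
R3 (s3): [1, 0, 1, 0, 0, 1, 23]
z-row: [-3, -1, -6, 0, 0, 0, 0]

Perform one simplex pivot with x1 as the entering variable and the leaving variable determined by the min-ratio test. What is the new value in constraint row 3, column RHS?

Ratio test on column x1 — row 1: 13/2 = 13/2; row 2: 9/3 = 3; row 3: 23/1 = 23. Minimum is 3 at row 2 (s2 leaves); pivot element 3.
Divide row 2 by 3; eliminate column x1 from the other rows.
Row 3 update in column RHS: 23 − 1·3 = 20.

20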